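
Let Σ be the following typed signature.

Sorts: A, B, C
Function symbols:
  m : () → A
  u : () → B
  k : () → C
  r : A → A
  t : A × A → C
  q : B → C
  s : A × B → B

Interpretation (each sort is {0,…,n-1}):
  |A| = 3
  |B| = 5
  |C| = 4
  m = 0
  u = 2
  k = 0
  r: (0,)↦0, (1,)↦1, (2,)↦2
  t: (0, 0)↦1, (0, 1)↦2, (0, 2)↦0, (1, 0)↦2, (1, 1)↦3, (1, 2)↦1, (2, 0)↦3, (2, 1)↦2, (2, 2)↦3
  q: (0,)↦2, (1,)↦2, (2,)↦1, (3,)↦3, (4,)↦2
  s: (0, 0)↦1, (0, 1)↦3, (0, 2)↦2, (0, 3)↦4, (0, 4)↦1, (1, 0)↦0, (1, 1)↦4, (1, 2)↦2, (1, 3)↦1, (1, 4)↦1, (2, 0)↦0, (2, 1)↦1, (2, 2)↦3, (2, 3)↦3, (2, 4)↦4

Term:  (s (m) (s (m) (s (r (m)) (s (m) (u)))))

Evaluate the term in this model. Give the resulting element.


value = 2

  m = 0
  m = 0
  m = 0
  (r (m)) = r(0,) = 0
  m = 0
  u = 2
  (s (m) (u)) = s(0, 2) = 2
  (s (r (m)) (s (m) (u))) = s(0, 2) = 2
  (s (m) (s (r (m)) (s (m) (u)))) = s(0, 2) = 2
  (s (m) (s (m) (s (r (m)) (s (m) (u))))) = s(0, 2) = 2


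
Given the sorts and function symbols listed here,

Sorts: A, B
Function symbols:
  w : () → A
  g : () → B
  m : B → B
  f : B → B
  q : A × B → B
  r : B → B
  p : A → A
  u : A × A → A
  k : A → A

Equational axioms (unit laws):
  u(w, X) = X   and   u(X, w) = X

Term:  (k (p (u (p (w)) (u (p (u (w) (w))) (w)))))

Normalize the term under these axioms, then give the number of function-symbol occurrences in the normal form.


1. (k (p (u (p (w)) (u (p (u (w) (w))) (w)))))  →  (k (p (u (p (w)) (p (u (w) (w))))))
2. (k (p (u (p (w)) (p (u (w) (w))))))  →  (k (p (u (p (w)) (p (w)))))
normal form: (k (p (u (p (w)) (p (w)))))

size = 7


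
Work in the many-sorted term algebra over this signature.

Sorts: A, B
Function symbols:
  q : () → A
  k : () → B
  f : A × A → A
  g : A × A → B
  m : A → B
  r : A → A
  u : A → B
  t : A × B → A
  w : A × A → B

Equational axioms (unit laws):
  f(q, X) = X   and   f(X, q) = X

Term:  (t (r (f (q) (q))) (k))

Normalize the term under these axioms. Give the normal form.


1. (t (r (f (q) (q))) (k))  →  (t (r (q)) (k))

normal form = (t (r (q)) (k))


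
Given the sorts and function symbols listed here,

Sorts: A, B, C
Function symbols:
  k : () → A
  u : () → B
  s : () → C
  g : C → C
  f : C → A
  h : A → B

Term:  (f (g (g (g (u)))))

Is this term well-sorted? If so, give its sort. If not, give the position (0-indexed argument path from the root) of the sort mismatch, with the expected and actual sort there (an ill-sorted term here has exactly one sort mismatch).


ill-sorted at position [0, 0, 0, 0]: expected C, got B

        (u) : B
      (g (u)) : ✗ arg 0 at [0, 0, 0, 0] has sort B, expected C


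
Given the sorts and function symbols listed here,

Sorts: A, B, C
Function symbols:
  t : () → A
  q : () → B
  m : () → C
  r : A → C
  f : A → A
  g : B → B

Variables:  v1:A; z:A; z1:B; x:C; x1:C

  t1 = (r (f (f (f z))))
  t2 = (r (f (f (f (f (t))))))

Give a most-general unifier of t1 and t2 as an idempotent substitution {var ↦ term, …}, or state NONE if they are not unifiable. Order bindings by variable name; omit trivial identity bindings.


{z ↦ (f (t))}


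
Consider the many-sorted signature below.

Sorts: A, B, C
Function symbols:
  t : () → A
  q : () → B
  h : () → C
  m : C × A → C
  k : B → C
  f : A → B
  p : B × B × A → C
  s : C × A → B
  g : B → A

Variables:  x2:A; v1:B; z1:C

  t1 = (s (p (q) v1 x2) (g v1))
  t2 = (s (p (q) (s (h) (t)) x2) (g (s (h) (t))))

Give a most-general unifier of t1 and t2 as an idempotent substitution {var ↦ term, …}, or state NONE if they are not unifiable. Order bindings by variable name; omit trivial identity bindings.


{v1 ↦ (s (h) (t))}


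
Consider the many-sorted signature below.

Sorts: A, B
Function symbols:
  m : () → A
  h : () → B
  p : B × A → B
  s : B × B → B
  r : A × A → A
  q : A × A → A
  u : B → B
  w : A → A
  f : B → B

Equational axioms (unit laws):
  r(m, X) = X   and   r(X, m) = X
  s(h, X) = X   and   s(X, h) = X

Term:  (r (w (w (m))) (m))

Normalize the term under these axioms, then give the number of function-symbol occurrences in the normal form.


size = 3

1. (r (w (w (m))) (m))  →  (w (w (m)))
normal form: (w (w (m)))


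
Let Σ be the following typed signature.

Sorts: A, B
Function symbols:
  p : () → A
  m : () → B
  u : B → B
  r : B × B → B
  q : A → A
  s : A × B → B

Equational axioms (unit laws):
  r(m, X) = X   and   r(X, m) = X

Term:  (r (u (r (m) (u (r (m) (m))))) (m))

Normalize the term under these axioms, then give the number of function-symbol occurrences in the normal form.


size = 3

1. (r (u (r (m) (u (r (m) (m))))) (m))  →  (u (r (m) (u (r (m) (m)))))
2. (u (r (m) (u (r (m) (m)))))  →  (u (u (r (m) (m))))
3. (u (u (r (m) (m))))  →  (u (u (m)))
normal form: (u (u (m)))


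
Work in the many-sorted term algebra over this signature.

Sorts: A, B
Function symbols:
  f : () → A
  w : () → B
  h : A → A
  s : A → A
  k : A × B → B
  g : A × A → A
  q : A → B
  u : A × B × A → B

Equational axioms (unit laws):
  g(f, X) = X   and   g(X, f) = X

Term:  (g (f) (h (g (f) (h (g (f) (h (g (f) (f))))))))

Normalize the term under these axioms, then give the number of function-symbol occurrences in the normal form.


1. (g (f) (h (g (f) (h (g (f) (h (g (f) (f))))))))  →  (h (g (f) (h (g (f) (h (g (f) (f)))))))
2. (h (g (f) (h (g (f) (h (g (f) (f)))))))  →  (h (h (g (f) (h (g (f) (f))))))
3. (h (h (g (f) (h (g (f) (f))))))  →  (h (h (h (g (f) (f)))))
4. (h (h (h (g (f) (f)))))  →  (h (h (h (f))))
normal form: (h (h (h (f))))

size = 4


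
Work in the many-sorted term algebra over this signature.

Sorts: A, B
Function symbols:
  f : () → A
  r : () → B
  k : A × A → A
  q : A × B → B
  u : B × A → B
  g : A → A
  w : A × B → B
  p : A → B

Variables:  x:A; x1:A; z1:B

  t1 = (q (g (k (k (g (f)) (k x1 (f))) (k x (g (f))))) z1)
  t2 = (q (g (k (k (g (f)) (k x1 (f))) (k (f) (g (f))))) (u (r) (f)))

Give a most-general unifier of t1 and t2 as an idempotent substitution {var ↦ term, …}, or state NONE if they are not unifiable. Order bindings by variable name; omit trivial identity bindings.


{x ↦ (f), z1 ↦ (u (r) (f))}


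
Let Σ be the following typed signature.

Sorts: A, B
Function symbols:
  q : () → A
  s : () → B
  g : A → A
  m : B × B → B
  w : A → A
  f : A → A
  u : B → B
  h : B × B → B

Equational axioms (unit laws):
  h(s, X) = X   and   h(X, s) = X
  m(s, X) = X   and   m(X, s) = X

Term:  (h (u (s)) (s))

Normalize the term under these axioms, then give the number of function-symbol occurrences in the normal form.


size = 2

1. (h (u (s)) (s))  →  (u (s))
normal form: (u (s))


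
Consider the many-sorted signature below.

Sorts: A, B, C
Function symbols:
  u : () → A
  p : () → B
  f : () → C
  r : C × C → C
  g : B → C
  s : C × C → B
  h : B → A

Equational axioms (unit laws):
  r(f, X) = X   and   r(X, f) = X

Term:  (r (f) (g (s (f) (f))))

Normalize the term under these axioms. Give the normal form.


1. (r (f) (g (s (f) (f))))  →  (g (s (f) (f)))

normal form = (g (s (f) (f)))


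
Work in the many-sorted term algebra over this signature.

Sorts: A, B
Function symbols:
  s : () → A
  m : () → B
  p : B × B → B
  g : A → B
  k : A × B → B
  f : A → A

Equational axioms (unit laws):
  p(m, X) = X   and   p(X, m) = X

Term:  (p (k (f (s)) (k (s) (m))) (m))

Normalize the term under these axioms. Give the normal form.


1. (p (k (f (s)) (k (s) (m))) (m))  →  (k (f (s)) (k (s) (m)))

normal form = (k (f (s)) (k (s) (m)))


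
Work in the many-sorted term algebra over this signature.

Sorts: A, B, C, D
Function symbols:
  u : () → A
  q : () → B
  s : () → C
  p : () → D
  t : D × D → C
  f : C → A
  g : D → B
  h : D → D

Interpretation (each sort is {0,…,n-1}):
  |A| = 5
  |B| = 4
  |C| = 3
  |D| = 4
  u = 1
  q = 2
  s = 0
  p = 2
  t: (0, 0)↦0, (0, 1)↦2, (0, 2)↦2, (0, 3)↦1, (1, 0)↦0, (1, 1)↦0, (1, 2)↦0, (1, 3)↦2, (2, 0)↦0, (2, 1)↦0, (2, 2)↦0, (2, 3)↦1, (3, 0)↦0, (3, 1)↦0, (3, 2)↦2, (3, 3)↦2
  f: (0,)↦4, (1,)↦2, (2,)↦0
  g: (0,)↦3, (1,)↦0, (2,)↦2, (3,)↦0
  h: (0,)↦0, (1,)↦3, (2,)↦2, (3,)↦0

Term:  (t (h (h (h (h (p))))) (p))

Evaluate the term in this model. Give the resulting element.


  p = 2
  (h (p)) = h(2,) = 2
  (h (h (p))) = h(2,) = 2
  (h (h (h (p)))) = h(2,) = 2
  (h (h (h (h (p))))) = h(2,) = 2
  p = 2
  (t (h (h (h (h (p))))) (p)) = t(2, 2) = 0

value = 0


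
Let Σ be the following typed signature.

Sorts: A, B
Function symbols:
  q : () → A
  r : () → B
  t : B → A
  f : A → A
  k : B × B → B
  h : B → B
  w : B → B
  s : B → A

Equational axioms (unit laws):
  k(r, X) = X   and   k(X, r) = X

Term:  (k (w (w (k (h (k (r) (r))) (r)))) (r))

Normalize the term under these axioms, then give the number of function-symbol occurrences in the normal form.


1. (k (w (w (k (h (k (r) (r))) (r)))) (r))  →  (w (w (k (h (k (r) (r))) (r))))
2. (w (w (k (h (k (r) (r))) (r))))  →  (w (w (h (k (r) (r)))))
3. (w (w (h (k (r) (r)))))  →  (w (w (h (r))))
normal form: (w (w (h (r))))

size = 4


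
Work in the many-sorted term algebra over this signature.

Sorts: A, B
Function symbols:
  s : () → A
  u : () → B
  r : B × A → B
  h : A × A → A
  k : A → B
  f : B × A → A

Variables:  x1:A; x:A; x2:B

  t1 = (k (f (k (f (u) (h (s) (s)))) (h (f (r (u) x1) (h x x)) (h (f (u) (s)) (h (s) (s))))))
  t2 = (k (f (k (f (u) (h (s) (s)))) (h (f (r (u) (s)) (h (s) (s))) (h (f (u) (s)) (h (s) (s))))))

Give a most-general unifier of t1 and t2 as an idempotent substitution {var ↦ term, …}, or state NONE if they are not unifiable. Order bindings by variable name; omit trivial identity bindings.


{x ↦ (s), x1 ↦ (s)}


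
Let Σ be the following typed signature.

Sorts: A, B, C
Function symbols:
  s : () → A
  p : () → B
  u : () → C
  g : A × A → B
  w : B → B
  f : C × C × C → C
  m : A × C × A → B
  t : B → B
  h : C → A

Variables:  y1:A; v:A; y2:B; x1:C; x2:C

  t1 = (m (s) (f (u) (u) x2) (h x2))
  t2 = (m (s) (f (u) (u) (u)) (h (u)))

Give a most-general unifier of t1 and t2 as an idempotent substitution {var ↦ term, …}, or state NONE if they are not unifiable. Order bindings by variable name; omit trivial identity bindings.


{x2 ↦ (u)}


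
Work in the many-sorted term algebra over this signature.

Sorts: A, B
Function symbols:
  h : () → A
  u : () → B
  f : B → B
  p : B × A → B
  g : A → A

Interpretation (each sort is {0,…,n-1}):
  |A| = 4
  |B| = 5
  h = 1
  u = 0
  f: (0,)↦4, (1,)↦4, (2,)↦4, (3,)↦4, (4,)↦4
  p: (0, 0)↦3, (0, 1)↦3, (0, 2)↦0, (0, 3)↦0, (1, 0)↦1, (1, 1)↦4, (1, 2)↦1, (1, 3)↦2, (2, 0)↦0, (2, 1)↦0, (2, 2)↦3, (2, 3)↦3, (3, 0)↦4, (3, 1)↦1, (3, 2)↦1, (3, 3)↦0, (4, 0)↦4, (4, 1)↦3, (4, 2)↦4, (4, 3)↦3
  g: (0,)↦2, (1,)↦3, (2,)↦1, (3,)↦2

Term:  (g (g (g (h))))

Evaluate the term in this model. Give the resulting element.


value = 1

  h = 1
  (g (h)) = g(1,) = 3
  (g (g (h))) = g(3,) = 2
  (g (g (g (h)))) = g(2,) = 1


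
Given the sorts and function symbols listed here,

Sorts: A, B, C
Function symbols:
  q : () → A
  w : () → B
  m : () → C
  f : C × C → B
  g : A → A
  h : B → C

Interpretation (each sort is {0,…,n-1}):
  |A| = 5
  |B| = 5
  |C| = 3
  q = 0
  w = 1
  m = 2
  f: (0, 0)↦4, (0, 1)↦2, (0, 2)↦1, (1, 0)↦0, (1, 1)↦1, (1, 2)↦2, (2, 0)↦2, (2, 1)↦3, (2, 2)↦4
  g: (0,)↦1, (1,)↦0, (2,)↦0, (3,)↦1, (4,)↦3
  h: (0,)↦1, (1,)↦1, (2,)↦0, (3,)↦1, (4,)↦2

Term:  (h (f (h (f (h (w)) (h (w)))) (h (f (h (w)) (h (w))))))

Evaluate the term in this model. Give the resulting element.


value = 1

  w = 1
  (h (w)) = h(1,) = 1
  w = 1
  (h (w)) = h(1,) = 1
  (f (h (w)) (h (w))) = f(1, 1) = 1
  (h (f (h (w)) (h (w)))) = h(1,) = 1
  w = 1
  (h (w)) = h(1,) = 1
  w = 1
  (h (w)) = h(1,) = 1
  (f (h (w)) (h (w))) = f(1, 1) = 1
  (h (f (h (w)) (h (w)))) = h(1,) = 1
  (f (h (f (h (w)) (h (w)))) (h (f (h (w)) (h (w))))) = f(1, 1) = 1
  (h (f (h (f (h (w)) (h (w)))) (h (f (h (w)) (h (w)))))) = h(1,) = 1


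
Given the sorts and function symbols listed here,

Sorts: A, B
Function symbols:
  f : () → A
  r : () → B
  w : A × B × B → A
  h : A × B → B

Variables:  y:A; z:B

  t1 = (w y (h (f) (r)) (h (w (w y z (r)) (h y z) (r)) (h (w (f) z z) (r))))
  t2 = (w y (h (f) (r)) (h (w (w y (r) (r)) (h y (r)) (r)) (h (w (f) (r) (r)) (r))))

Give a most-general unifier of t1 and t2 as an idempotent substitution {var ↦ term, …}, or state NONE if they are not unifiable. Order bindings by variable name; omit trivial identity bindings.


{z ↦ (r)}


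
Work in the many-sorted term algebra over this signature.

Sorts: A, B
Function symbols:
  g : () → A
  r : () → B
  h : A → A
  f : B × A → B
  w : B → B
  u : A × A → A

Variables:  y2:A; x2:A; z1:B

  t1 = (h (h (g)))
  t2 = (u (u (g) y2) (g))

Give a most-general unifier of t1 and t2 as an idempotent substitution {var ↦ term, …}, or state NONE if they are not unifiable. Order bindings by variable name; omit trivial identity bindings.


head clash or occurs-check failure — not unifiable

NONE (not unifiable)


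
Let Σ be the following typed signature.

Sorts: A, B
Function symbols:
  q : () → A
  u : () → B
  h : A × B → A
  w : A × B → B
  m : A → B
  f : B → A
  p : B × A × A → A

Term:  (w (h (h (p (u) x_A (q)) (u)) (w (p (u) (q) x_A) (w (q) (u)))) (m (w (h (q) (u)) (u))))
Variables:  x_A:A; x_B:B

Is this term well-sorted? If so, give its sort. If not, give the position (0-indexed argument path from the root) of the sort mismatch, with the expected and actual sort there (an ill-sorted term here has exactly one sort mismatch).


        (u) : B
        x_A : A
        (q) : A
      (p (u) x_A (q)) : A
      (u) : B
    (h (p (u) x_A (q)) (u)) : A
        (u) : B
        (q) : A
        x_A : A
      (p (u) (q) x_A) : A
        (q) : A
        (u) : B
      (w (q) (u)) : B
    (w (p (u) (q) x_A) (w (q) (u))) : B
  (h (h (p (u) x_A (q)) (u)) (w (p (u) (q) x_A) (w (q) (u)))) : A
        (q) : A
        (u) : B
      (h (q) (u)) : A
      (u) : B
    (w (h (q) (u)) (u)) : B
  (m (w (h (q) (u)) (u))) : ✗ arg 0 at [1, 0] has sort B, expected A

ill-sorted at position [1, 0]: expected A, got B


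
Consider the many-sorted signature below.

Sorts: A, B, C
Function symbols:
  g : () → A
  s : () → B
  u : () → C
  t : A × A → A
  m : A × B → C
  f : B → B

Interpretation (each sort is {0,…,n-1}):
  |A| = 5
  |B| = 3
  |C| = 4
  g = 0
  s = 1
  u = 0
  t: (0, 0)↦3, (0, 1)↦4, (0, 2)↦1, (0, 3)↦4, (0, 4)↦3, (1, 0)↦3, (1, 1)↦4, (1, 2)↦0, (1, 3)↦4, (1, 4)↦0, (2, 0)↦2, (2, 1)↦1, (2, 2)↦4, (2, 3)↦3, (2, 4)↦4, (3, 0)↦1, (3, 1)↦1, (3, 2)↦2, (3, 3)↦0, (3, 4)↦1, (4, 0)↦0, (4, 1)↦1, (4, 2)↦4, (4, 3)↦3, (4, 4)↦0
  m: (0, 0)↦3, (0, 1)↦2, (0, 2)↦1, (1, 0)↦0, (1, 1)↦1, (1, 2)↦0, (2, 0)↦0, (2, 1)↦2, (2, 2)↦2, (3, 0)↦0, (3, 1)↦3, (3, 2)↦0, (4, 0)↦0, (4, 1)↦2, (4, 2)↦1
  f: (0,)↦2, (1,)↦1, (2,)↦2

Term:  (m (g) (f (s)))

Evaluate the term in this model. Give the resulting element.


value = 2

  g = 0
  s = 1
  (f (s)) = f(1,) = 1
  (m (g) (f (s))) = m(0, 1) = 2


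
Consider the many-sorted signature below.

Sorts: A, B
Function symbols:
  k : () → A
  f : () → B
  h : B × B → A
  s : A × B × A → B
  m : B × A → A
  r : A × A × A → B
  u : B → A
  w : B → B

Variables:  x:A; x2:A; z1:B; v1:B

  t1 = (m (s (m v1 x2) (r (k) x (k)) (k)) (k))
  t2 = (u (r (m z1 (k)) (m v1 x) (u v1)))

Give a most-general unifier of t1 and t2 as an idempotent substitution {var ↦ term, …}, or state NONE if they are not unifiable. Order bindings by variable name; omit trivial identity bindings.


NONE (not unifiable)

head clash or occurs-check failure — not unifiable


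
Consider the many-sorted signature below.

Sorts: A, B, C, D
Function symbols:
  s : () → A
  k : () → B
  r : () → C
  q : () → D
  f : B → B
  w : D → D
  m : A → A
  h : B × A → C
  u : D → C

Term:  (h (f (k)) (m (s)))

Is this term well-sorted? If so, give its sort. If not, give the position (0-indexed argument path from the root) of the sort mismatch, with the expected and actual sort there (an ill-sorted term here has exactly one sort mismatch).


    (k) : B
  (f (k)) : B
    (s) : A
  (m (s)) : A
(h (f (k)) (m (s))) : C

well-sorted; sort = C


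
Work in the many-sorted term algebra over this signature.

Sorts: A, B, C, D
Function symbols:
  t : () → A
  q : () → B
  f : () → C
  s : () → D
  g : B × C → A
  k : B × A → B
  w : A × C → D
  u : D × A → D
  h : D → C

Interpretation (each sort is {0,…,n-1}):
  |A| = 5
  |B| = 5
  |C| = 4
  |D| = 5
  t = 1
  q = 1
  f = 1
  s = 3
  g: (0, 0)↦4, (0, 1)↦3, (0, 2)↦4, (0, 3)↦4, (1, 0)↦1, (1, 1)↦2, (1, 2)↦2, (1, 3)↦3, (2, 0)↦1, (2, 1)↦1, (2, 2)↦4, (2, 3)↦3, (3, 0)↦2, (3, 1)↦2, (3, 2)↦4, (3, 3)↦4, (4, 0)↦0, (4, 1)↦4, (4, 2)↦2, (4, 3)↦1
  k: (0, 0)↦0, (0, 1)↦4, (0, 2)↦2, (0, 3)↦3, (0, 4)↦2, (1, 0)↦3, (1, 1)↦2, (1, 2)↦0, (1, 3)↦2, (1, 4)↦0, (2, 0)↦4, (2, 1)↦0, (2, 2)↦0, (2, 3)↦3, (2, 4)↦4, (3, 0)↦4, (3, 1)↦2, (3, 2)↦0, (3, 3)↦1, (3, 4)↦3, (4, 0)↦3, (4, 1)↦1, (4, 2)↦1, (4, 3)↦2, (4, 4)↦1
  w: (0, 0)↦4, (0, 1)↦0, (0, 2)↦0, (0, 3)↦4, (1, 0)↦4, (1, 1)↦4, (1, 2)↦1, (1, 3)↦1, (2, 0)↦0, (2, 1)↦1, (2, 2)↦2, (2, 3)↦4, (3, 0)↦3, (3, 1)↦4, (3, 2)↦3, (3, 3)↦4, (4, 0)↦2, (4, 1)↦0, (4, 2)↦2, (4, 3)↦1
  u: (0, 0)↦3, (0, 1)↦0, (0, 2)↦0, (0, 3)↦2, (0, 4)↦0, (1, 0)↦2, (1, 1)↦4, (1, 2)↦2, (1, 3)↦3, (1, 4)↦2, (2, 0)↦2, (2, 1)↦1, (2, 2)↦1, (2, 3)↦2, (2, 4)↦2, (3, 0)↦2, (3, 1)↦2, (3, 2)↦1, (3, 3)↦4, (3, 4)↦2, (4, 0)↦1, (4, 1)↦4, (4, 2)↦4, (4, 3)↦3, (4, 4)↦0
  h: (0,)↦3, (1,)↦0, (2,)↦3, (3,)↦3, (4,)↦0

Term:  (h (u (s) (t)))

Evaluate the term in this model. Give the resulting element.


  s = 3
  t = 1
  (u (s) (t)) = u(3, 1) = 2
  (h (u (s) (t))) = h(2,) = 3

value = 3


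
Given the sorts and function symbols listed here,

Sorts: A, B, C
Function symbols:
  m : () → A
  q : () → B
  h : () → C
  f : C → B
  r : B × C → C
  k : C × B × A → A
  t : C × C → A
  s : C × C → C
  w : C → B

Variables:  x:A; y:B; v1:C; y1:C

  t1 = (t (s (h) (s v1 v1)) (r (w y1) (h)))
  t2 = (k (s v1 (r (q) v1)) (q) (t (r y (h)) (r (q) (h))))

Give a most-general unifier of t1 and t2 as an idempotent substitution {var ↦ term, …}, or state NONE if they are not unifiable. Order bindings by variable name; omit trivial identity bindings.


NONE (not unifiable)

head clash or occurs-check failure — not unifiable


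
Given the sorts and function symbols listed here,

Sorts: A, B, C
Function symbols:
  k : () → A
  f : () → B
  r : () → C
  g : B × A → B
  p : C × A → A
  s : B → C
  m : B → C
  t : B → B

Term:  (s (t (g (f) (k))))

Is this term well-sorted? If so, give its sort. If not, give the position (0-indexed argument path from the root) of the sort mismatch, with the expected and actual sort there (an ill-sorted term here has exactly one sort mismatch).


      (f) : B
      (k) : A
    (g (f) (k)) : B
  (t (g (f) (k))) : B
(s (t (g (f) (k)))) : C

well-sorted; sort = C


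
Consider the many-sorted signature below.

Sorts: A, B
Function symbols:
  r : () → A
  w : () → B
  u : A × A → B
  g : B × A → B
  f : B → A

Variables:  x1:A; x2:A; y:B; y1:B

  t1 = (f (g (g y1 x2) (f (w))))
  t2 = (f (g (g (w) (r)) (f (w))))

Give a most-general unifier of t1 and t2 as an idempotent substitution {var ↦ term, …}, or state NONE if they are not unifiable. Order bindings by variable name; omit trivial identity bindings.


{x2 ↦ (r), y1 ↦ (w)}


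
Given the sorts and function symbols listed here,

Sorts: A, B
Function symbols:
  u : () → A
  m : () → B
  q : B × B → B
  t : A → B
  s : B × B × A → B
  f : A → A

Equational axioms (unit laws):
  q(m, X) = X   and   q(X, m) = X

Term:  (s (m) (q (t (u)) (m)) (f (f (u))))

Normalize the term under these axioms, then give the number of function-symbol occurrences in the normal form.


1. (s (m) (q (t (u)) (m)) (f (f (u))))  →  (s (m) (t (u)) (f (f (u))))
normal form: (s (m) (t (u)) (f (f (u))))

size = 7


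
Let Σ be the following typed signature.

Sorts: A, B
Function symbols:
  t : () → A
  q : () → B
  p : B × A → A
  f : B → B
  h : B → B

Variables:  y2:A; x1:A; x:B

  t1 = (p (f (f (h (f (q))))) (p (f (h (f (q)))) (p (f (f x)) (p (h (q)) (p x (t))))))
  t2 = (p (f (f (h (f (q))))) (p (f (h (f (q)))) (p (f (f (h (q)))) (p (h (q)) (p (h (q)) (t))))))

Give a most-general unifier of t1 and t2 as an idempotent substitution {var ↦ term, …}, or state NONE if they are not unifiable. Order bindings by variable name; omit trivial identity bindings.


{x ↦ (h (q))}


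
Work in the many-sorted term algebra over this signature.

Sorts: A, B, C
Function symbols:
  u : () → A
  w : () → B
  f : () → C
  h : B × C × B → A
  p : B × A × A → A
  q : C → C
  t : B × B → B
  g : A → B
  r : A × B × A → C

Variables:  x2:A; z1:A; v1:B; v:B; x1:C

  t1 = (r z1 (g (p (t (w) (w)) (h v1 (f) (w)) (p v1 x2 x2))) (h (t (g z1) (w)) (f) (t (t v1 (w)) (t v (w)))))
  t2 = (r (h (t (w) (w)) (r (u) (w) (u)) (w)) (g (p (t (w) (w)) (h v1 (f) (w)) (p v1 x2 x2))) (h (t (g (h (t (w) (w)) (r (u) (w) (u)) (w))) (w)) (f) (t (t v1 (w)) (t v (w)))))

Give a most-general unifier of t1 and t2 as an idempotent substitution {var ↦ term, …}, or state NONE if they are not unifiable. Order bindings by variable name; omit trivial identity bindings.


{z1 ↦ (h (t (w) (w)) (r (u) (w) (u)) (w))}


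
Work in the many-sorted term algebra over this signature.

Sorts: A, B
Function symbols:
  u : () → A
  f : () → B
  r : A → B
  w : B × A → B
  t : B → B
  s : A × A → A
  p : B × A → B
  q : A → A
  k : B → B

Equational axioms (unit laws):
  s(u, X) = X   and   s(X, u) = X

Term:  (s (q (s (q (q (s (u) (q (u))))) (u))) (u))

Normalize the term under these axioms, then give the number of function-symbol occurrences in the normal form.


size = 5

1. (s (q (s (q (q (s (u) (q (u))))) (u))) (u))  →  (q (s (q (q (s (u) (q (u))))) (u)))
2. (q (s (q (q (s (u) (q (u))))) (u)))  →  (q (q (q (s (u) (q (u))))))
3. (q (q (q (s (u) (q (u))))))  →  (q (q (q (q (u)))))
normal form: (q (q (q (q (u)))))


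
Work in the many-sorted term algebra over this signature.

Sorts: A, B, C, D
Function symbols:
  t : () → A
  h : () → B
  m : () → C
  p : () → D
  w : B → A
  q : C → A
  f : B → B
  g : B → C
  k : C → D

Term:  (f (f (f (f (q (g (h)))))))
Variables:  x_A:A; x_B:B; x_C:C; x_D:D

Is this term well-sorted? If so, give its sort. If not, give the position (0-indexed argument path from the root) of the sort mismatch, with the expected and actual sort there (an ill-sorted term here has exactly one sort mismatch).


            (h) : B
          (g (h)) : C
        (q (g (h))) : A
      (f (q (g (h)))) : ✗ arg 0 at [0, 0, 0, 0] has sort A, expected B

ill-sorted at position [0, 0, 0, 0]: expected B, got A


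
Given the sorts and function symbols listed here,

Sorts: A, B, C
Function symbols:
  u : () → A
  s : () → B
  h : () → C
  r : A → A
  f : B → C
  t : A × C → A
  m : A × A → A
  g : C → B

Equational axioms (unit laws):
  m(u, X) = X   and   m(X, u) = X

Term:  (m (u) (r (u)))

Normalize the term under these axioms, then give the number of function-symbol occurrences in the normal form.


1. (m (u) (r (u)))  →  (r (u))
normal form: (r (u))

size = 2


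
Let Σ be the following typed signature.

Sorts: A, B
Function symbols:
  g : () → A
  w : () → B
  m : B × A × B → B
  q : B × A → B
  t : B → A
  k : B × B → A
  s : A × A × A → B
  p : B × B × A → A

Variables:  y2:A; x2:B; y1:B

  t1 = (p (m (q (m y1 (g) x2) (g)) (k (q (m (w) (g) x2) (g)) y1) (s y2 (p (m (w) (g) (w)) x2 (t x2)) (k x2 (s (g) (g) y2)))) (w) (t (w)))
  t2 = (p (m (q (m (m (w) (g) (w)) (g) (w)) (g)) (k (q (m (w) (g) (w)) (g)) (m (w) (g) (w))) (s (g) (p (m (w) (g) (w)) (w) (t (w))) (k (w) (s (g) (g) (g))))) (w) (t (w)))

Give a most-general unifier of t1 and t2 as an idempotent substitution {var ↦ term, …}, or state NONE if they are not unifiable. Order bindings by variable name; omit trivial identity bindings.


{x2 ↦ (w), y1 ↦ (m (w) (g) (w)), y2 ↦ (g)}


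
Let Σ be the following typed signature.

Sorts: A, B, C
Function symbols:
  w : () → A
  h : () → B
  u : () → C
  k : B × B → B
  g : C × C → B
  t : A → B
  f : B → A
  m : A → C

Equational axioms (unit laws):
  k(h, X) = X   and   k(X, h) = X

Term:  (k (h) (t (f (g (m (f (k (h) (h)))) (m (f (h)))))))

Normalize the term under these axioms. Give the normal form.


1. (k (h) (t (f (g (m (f (k (h) (h)))) (m (f (h)))))))  →  (t (f (g (m (f (k (h) (h)))) (m (f (h))))))
2. (t (f (g (m (f (k (h) (h)))) (m (f (h))))))  →  (t (f (g (m (f (h))) (m (f (h))))))

normal form = (t (f (g (m (f (h))) (m (f (h))))))


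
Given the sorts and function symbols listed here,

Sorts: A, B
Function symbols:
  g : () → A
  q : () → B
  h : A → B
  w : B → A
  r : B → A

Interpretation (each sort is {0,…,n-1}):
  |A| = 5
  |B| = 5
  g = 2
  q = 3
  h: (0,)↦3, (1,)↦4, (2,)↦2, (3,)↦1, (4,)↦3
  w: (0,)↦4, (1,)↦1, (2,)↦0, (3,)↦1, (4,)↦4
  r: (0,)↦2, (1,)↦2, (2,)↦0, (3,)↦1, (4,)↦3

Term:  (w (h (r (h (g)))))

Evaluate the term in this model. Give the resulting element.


value = 1

  g = 2
  (h (g)) = h(2,) = 2
  (r (h (g))) = r(2,) = 0
  (h (r (h (g)))) = h(0,) = 3
  (w (h (r (h (g))))) = w(3,) = 1


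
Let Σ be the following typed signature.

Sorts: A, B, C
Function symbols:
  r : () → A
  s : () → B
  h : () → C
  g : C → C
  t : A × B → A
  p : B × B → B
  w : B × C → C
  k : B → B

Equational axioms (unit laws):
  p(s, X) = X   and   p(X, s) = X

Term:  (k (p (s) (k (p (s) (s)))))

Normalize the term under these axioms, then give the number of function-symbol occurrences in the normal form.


size = 3

1. (k (p (s) (k (p (s) (s)))))  →  (k (k (p (s) (s))))
2. (k (k (p (s) (s))))  →  (k (k (s)))
normal form: (k (k (s)))


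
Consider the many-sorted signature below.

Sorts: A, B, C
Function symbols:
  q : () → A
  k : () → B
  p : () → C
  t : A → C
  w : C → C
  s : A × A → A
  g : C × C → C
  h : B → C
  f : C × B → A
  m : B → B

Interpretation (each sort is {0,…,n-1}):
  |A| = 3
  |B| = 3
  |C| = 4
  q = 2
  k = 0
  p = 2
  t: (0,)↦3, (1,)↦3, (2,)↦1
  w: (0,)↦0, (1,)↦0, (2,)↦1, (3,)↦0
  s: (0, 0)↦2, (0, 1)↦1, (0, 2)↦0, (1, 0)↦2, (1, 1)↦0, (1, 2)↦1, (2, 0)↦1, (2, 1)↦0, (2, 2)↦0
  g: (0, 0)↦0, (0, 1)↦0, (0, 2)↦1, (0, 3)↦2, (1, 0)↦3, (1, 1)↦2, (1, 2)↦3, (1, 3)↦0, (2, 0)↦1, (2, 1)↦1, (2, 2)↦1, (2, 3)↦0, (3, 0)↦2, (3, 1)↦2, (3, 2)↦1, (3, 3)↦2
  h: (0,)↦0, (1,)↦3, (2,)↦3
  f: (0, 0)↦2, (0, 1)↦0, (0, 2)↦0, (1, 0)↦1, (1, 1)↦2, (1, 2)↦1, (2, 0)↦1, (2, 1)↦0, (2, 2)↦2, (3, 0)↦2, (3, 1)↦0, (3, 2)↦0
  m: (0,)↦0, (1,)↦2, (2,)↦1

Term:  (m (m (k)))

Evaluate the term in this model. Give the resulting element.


value = 0

  k = 0
  (m (k)) = m(0,) = 0
  (m (m (k))) = m(0,) = 0


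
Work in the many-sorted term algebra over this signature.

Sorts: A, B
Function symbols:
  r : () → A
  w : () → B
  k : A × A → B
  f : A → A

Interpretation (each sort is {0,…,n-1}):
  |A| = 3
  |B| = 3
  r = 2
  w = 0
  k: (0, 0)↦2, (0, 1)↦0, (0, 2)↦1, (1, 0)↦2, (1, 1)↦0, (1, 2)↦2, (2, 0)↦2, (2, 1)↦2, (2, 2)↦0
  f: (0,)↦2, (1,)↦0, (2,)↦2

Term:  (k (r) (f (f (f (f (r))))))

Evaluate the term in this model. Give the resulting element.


value = 0

  r = 2
  r = 2
  (f (r)) = f(2,) = 2
  (f (f (r))) = f(2,) = 2
  (f (f (f (r)))) = f(2,) = 2
  (f (f (f (f (r))))) = f(2,) = 2
  (k (r) (f (f (f (f (r)))))) = k(2, 2) = 0


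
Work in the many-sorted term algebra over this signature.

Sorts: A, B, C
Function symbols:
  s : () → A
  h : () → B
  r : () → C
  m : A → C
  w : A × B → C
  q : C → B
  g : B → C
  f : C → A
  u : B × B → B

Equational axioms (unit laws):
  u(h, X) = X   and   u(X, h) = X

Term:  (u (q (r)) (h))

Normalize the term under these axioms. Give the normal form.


1. (u (q (r)) (h))  →  (q (r))

normal form = (q (r))


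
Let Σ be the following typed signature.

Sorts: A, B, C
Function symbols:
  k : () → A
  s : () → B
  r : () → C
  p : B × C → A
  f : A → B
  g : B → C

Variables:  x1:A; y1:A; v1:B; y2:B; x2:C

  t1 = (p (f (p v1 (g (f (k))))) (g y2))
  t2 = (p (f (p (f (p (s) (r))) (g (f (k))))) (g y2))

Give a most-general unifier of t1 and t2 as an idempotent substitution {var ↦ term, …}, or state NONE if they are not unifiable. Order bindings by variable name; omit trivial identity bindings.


{v1 ↦ (f (p (s) (r)))}


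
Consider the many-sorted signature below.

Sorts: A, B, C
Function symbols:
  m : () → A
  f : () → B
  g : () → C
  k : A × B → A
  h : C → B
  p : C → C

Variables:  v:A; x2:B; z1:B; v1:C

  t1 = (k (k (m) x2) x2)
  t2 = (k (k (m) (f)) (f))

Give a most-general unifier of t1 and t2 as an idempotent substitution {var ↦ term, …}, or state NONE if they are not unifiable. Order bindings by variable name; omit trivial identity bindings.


{x2 ↦ (f)}


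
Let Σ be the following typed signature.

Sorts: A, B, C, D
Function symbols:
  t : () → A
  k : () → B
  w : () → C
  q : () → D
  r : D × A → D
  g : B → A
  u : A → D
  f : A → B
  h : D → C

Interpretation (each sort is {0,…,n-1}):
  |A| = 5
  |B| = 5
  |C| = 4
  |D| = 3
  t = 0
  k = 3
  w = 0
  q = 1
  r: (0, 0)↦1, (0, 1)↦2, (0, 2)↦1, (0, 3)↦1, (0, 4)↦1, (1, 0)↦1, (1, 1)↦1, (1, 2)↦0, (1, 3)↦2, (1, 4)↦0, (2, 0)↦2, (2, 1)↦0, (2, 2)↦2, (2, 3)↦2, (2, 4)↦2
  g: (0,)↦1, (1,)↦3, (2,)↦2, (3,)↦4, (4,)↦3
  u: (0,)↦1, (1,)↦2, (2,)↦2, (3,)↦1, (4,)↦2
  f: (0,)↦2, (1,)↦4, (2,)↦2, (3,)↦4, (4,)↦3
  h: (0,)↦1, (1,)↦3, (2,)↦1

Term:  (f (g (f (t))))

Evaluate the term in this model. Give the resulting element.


value = 2

  t = 0
  (f (t)) = f(0,) = 2
  (g (f (t))) = g(2,) = 2
  (f (g (f (t)))) = f(2,) = 2


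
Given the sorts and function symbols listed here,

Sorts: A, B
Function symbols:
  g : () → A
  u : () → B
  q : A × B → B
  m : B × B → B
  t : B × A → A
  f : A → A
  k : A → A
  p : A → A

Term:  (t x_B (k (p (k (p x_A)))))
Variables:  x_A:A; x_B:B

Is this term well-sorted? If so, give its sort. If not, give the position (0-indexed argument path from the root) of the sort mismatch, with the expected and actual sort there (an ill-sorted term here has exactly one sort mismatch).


  x_B : B
          x_A : A
        (p x_A) : A
      (k (p x_A)) : A
    (p (k (p x_A))) : A
  (k (p (k (p x_A)))) : A
(t x_B (k (p (k (p x_A))))) : A

well-sorted; sort = A


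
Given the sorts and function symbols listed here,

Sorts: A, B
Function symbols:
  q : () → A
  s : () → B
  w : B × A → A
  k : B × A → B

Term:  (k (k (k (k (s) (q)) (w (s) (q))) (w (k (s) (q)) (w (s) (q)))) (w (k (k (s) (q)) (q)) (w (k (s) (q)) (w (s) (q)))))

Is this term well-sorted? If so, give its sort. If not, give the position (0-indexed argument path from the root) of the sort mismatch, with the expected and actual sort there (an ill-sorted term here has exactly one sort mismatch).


well-sorted; sort = B

        (s) : B
        (q) : A
      (k (s) (q)) : B
        (s) : B
        (q) : A
      (w (s) (q)) : A
    (k (k (s) (q)) (w (s) (q))) : B
        (s) : B
        (q) : A
      (k (s) (q)) : B
        (s) : B
        (q) : A
      (w (s) (q)) : A
    (w (k (s) (q)) (w (s) (q))) : A
  (k (k (k (s) (q)) (w (s) (q))) (w (k (s) (q)) (w (s) (q)))) : B
        (s) : B
        (q) : A
      (k (s) (q)) : B
      (q) : A
    (k (k (s) (q)) (q)) : B
        (s) : B
        (q) : A
      (k (s) (q)) : B
        (s) : B
        (q) : A
      (w (s) (q)) : A
    (w (k (s) (q)) (w (s) (q))) : A
  (w (k (k (s) (q)) (q)) (w (k (s) (q)) (w (s) (q)))) : A
(k (k (k (k (s) (q)) (w (s) (q))) (w (k (s) (q)) (w (s) (q)))) (w (k (k (s) (q)) (q)) (w (k (s) (q)) (w (s) (q))))) : B


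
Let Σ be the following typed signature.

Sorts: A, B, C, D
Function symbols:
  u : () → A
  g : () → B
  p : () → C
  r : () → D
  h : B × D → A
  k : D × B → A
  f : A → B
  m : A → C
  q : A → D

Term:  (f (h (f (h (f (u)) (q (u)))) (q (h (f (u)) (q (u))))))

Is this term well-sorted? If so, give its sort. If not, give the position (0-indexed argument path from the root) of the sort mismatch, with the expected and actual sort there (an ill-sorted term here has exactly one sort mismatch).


well-sorted; sort = B

          (u) : A
        (f (u)) : B
          (u) : A
        (q (u)) : D
      (h (f (u)) (q (u))) : A
    (f (h (f (u)) (q (u)))) : B
          (u) : A
        (f (u)) : B
          (u) : A
        (q (u)) : D
      (h (f (u)) (q (u))) : A
    (q (h (f (u)) (q (u)))) : D
  (h (f (h (f (u)) (q (u)))) (q (h (f (u)) (q (u))))) : A
(f (h (f (h (f (u)) (q (u)))) (q (h (f (u)) (q (u)))))) : B


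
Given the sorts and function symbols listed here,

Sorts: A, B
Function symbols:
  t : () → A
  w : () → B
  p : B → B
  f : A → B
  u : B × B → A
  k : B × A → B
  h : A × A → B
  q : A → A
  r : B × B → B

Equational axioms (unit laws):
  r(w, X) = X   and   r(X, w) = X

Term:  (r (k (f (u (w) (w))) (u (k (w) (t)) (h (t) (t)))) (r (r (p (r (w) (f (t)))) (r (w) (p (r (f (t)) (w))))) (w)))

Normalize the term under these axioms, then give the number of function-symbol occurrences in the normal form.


1. (r (k (f (u (w) (w))) (u (k (w) (t)) (h (t) (t)))) (r (r (p (r (w) (f (t)))) (r (w) (p (r (f (t)) (w))))) (w)))  →  (r (k (f (u (w) (w))) (u (k (w) (t)) (h (t) (t)))) (r (p (r (w) (f (t)))) (r (w) (p (r (f (t)) (w))))))
2. (r (k (f (u (w) (w))) (u (k (w) (t)) (h (t) (t)))) (r (p (r (w) (f (t)))) (r (w) (p (r (f (t)) (w))))))  →  (r (k (f (u (w) (w))) (u (k (w) (t)) (h (t) (t)))) (r (p (f (t))) (r (w) (p (r (f (t)) (w))))))
3. (r (k (f (u (w) (w))) (u (k (w) (t)) (h (t) (t)))) (r (p (f (t))) (r (w) (p (r (f (t)) (w))))))  →  (r (k (f (u (w) (w))) (u (k (w) (t)) (h (t) (t)))) (r (p (f (t))) (p (r (f (t)) (w)))))
4. (r (k (f (u (w) (w))) (u (k (w) (t)) (h (t) (t)))) (r (p (f (t))) (p (r (f (t)) (w)))))  →  (r (k (f (u (w) (w))) (u (k (w) (t)) (h (t) (t)))) (r (p (f (t))) (p (f (t)))))
normal form: (r (k (f (u (w) (w))) (u (k (w) (t)) (h (t) (t)))) (r (p (f (t))) (p (f (t)))))

size = 20


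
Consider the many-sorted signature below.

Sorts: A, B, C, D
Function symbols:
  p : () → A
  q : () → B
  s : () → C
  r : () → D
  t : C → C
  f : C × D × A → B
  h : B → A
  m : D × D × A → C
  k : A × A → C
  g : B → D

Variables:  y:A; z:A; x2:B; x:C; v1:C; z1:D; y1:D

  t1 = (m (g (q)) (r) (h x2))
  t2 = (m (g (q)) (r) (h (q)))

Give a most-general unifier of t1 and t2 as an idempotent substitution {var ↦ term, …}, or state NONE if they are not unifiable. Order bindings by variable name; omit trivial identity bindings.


{x2 ↦ (q)}


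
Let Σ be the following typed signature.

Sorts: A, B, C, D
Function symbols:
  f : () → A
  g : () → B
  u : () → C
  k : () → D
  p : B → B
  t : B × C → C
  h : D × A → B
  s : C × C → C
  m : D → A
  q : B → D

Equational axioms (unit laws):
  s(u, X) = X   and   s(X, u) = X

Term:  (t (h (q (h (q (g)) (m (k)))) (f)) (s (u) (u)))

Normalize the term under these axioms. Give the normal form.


1. (t (h (q (h (q (g)) (m (k)))) (f)) (s (u) (u)))  →  (t (h (q (h (q (g)) (m (k)))) (f)) (u))

normal form = (t (h (q (h (q (g)) (m (k)))) (f)) (u))


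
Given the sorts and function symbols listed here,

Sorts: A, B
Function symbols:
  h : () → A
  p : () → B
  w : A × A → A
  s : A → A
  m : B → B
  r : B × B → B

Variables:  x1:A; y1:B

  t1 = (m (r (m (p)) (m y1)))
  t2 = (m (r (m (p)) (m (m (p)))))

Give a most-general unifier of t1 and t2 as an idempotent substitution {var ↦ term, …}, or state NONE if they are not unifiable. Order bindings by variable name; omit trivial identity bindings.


{y1 ↦ (m (p))}


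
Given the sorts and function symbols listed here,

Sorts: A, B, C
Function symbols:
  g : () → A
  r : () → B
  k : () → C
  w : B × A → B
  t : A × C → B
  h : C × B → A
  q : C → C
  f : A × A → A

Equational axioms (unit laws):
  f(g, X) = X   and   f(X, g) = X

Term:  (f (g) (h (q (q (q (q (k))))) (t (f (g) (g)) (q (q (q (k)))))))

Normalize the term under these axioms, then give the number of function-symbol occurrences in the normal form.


1. (f (g) (h (q (q (q (q (k))))) (t (f (g) (g)) (q (q (q (k)))))))  →  (h (q (q (q (q (k))))) (t (f (g) (g)) (q (q (q (k))))))
2. (h (q (q (q (q (k))))) (t (f (g) (g)) (q (q (q (k))))))  →  (h (q (q (q (q (k))))) (t (g) (q (q (q (k))))))
normal form: (h (q (q (q (q (k))))) (t (g) (q (q (q (k))))))

size = 12


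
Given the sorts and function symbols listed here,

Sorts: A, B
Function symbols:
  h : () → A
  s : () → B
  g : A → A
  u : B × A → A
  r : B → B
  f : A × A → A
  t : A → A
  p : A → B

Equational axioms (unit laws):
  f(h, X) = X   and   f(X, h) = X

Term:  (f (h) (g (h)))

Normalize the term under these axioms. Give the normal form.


normal form = (g (h))

1. (f (h) (g (h)))  →  (g (h))


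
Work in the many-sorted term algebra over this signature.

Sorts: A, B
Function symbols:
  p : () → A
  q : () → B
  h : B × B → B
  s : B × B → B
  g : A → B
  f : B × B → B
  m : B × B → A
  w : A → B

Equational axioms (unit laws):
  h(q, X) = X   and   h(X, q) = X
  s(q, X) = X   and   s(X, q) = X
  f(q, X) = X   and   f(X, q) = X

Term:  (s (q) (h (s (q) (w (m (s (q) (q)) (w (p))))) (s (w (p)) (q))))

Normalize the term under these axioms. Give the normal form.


normal form = (h (w (m (q) (w (p)))) (w (p)))

1. (s (q) (h (s (q) (w (m (s (q) (q)) (w (p))))) (s (w (p)) (q))))  →  (h (s (q) (w (m (s (q) (q)) (w (p))))) (s (w (p)) (q)))
2. (h (s (q) (w (m (s (q) (q)) (w (p))))) (s (w (p)) (q)))  →  (h (w (m (s (q) (q)) (w (p)))) (s (w (p)) (q)))
3. (h (w (m (s (q) (q)) (w (p)))) (s (w (p)) (q)))  →  (h (w (m (q) (w (p)))) (s (w (p)) (q)))
4. (h (w (m (q) (w (p)))) (s (w (p)) (q)))  →  (h (w (m (q) (w (p)))) (w (p)))


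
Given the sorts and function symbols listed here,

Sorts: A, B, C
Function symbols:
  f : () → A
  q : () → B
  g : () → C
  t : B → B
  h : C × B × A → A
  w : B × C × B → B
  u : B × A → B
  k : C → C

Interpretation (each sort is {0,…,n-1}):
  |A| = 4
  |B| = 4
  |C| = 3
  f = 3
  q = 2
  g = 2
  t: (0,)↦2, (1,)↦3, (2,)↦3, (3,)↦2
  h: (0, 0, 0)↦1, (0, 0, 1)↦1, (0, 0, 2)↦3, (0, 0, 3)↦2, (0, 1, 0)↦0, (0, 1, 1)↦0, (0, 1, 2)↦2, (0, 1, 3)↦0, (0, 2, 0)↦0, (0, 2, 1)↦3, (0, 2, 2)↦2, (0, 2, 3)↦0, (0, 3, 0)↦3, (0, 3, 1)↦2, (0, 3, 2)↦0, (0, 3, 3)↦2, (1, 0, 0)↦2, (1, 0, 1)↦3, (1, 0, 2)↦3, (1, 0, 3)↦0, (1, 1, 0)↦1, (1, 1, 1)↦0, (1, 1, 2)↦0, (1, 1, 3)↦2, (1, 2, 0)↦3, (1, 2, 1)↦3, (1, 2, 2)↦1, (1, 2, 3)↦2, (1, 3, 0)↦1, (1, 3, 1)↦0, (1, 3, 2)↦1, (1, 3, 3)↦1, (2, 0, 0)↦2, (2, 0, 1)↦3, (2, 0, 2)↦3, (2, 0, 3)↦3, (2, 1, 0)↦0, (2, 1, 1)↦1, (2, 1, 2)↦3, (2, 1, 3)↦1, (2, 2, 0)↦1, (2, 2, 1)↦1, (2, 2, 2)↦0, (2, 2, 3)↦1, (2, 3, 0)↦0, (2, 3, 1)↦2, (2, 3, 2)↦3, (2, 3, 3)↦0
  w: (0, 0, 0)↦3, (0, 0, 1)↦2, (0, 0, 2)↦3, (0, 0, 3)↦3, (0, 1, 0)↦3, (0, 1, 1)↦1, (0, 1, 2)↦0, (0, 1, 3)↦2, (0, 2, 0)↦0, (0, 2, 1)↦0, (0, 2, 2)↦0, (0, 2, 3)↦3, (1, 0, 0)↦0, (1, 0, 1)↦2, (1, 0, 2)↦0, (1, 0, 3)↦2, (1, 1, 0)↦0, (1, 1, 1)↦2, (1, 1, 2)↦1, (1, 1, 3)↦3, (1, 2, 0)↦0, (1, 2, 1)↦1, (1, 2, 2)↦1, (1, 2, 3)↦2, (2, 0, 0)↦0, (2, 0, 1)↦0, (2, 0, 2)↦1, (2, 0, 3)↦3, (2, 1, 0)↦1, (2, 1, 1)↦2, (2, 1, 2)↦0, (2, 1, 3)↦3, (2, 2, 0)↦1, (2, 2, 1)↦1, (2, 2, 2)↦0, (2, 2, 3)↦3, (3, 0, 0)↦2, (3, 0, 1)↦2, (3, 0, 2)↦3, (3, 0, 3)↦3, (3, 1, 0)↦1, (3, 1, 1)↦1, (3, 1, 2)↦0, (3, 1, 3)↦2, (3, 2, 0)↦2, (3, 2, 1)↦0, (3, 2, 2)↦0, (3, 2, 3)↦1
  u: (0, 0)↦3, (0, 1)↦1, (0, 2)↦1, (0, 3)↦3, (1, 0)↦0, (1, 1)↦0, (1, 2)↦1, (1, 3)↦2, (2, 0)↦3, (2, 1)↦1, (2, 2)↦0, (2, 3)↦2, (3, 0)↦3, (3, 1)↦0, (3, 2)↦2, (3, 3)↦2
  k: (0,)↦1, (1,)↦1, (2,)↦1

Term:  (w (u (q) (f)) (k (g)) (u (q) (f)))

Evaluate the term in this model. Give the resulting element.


  q = 2
  f = 3
  (u (q) (f)) = u(2, 3) = 2
  g = 2
  (k (g)) = k(2,) = 1
  q = 2
  f = 3
  (u (q) (f)) = u(2, 3) = 2
  (w (u (q) (f)) (k (g)) (u (q) (f))) = w(2, 1, 2) = 0

value = 0
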